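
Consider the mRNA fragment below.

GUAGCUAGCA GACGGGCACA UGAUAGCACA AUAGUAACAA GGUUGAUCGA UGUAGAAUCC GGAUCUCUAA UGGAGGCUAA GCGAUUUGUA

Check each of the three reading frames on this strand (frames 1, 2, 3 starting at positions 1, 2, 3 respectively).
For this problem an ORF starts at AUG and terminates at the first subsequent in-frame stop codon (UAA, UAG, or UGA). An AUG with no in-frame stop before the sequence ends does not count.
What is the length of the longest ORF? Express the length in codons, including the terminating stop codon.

5

Frame 1: GUA GCU AGC AGA CGG GCA CAU GAU AGC ACA AUA GUA ACA AGG UUG AUC GAU GUA GAA UCC GGA UCU CUA AUG GAG GCU AAG CGA UUU GUA — no AUG→stop ORF.
Frame 2: UAG CUA GCA GAC GGG CAC AUG AUA GCA CAA UAG UAA CAA GGU UGA UCG AUG UAG AAU CCG GAU CUC UAA UGG AGG CUA AGC GAU UUG — AUG at 20, stop UAG at 32 → 15 nt; AUG at 50, stop UAG at 53 → 6 nt.
Frame 3: AGC UAG CAG ACG GGC ACA UGA UAG CAC AAU AGU AAC AAG GUU GAU CGA UGU AGA AUC CGG AUC UCU AAU GGA GGC UAA GCG AUU UGU — no AUG→stop ORF.
Longest: frame 2, positions 20–34, 15 nt = 5 codons = 4 aa. → 5 codons.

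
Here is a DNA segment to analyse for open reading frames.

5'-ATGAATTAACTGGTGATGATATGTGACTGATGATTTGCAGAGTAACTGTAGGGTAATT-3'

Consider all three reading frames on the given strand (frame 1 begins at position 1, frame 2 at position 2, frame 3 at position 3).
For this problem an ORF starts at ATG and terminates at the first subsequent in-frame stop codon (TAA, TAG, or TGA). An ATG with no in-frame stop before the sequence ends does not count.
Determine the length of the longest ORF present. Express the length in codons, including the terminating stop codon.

9

Frame 1: ATG AAT TAA CTG GTG ATG ATA TGT GAC TGA TGA TTT GCA GAG TAA CTG TAG GGT AAT — ATG at 1, stop TAA at 7 → 9 nt; ATG at 16, stop TGA at 28 → 15 nt.
Frame 2: TGA ATT AAC TGG TGA TGA TAT GTG ACT GAT GAT TTG CAG AGT AAC TGT AGG GTA ATT — no ATG→stop ORF.
Frame 3: GAA TTA ACT GGT GAT GAT ATG TGA CTG ATG ATT TGC AGA GTA ACT GTA GGG TAA — ATG at 21, stop TGA at 24 → 6 nt; ATG at 30, stop TAA at 54 → 27 nt.
Longest: frame 3, positions 30–56, 27 nt = 9 codons = 8 aa. → 9 codons.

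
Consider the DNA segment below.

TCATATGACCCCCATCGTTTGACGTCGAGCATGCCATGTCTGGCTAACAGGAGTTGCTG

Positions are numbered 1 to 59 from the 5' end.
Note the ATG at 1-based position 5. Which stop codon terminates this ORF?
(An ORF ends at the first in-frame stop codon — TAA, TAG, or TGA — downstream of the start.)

TGA

Codons from position 5: ATG (5–7), ACC (8–10), CCC (11–13), ATC (14–16), GTT (17–19), TGA (20–22).
The first in-frame stop codon is TGA.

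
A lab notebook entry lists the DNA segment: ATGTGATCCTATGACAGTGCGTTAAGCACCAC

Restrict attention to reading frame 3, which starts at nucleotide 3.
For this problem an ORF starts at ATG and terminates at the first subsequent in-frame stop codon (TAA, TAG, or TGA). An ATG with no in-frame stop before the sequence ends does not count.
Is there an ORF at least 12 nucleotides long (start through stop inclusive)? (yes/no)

no

Frame 3: GTG ATC CTA TGA CAG TGC GTT AAG CAC CAC — no ATG→stop ORF.
Largest ORF found is 0 nucleotides < 12, so no.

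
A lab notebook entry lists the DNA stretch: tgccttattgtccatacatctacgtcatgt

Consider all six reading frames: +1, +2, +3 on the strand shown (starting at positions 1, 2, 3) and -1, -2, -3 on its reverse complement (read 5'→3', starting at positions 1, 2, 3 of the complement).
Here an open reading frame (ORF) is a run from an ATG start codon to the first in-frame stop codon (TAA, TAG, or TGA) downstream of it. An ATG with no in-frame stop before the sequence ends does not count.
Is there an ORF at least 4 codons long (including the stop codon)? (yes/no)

Reverse complement (5'→3'): ACATGACGTAGATGTATGGACAATAAGGCA
Frame +1: TGC CTT ATT GTC CAT ACA TCT ACG TCA TGT — no ATG→stop ORF.
Frame +2: GCC TTA TTG TCC ATA CAT CTA CGT CAT — no ATG→stop ORF.
Frame +3: CCT TAT TGT CCA TAC ATC TAC GTC ATG — no ATG→stop ORF.
Frame -1: ACA TGA CGT AGA TGT ATG GAC AAT AAG GCA — no ATG→stop ORF.
Frame -2: CAT GAC GTA GAT GTA TGG ACA ATA AGG — no ATG→stop ORF.
Frame -3: ATG ACG TAG ATG TAT GGA CAA TAA GGC — ATG at 3, stop TAG at 9 → 9 nt; ATG at 12, stop TAA at 24 → 15 nt.
Frame -3 has an ORF of 5 codons (positions 12–26) ≥ 4, so yes.

yes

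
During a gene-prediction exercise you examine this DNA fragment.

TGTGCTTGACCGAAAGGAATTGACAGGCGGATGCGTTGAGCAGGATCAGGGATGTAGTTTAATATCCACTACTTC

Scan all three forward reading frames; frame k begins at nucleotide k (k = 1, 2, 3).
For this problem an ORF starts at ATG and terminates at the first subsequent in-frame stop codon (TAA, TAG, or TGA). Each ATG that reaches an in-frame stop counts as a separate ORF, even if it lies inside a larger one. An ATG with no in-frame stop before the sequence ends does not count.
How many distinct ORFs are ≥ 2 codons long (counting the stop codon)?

2

Frame 1: TGT GCT TGA CCG AAA GGA ATT GAC AGG CGG ATG CGT TGA GCA GGA TCA GGG ATG TAG TTT AAT ATC CAC TAC TTC — ATG at 31, stop TGA at 37 → 9 nt; ATG at 52, stop TAG at 55 → 6 nt.
Frame 2: GTG CTT GAC CGA AAG GAA TTG ACA GGC GGA TGC GTT GAG CAG GAT CAG GGA TGT AGT TTA ATA TCC ACT ACT — no ATG→stop ORF.
Frame 3: TGC TTG ACC GAA AGG AAT TGA CAG GCG GAT GCG TTG AGC AGG ATC AGG GAT GTA GTT TAA TAT CCA CTA CTT — no ATG→stop ORF.
ORFs ≥ 2 codons: frame 1 31–39 (3 codons), frame 1 52–57 (2 codons). Count = 2.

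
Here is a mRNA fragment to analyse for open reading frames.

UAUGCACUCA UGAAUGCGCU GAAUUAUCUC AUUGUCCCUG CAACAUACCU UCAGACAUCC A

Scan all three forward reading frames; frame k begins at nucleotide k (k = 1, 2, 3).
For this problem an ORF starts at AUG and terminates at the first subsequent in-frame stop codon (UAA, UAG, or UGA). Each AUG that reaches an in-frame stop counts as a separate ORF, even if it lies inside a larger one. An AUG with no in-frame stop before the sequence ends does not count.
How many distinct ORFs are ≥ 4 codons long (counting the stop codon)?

1

Frame 1: UAU GCA CUC AUG AAU GCG CUG AAU UAU CUC AUU GUC CCU GCA ACA UAC CUU CAG ACA UCC — no AUG→stop ORF.
Frame 2: AUG CAC UCA UGA AUG CGC UGA AUU AUC UCA UUG UCC CUG CAA CAU ACC UUC AGA CAU CCA — AUG at 2, stop UGA at 11 → 12 nt; AUG at 14, stop UGA at 20 → 9 nt.
Frame 3: UGC ACU CAU GAA UGC GCU GAA UUA UCU CAU UGU CCC UGC AAC AUA CCU UCA GAC AUC — no AUG→stop ORF.
ORFs ≥ 4 codons: frame 2 2–13 (4 codons). Count = 1.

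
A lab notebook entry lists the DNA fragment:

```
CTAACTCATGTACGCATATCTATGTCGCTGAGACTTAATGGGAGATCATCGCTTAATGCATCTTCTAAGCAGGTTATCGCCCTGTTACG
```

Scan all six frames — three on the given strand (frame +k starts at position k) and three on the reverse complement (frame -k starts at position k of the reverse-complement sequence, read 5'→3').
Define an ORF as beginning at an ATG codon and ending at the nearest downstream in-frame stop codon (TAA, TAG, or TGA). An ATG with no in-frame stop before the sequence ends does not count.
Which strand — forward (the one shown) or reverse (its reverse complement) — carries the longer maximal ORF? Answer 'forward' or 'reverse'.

Reverse complement (5'→3'): CGTAACAGGGCGATAACCTGCTTAGAAGATGCATTAAGCGATGATCTCCCATTAAGTCTCAGCGACATAGATATGCGTACATGAGTTAG
Frame +1: CTA ACT CAT GTA CGC ATA TCT ATG TCG CTG AGA CTT AAT GGG AGA TCA TCG CTT AAT GCA TCT TCT AAG CAG GTT ATC GCC CTG TTA — no ATG→stop ORF.
Frame +2: TAA CTC ATG TAC GCA TAT CTA TGT CGC TGA GAC TTA ATG GGA GAT CAT CGC TTA ATG CAT CTT CTA AGC AGG TTA TCG CCC TGT TAC — ATG at 8, stop TGA at 29 → 24 nt.
Frame +3: AAC TCA TGT ACG CAT ATC TAT GTC GCT GAG ACT TAA TGG GAG ATC ATC GCT TAA TGC ATC TTC TAA GCA GGT TAT CGC CCT GTT ACG — no ATG→stop ORF.
Frame -1: CGT AAC AGG GCG ATA ACC TGC TTA GAA GAT GCA TTA AGC GAT GAT CTC CCA TTA AGT CTC AGC GAC ATA GAT ATG CGT ACA TGA GTT — ATG at 73, stop TGA at 82 → 12 nt.
Frame -2: GTA ACA GGG CGA TAA CCT GCT TAG AAG ATG CAT TAA GCG ATG ATC TCC CAT TAA GTC TCA GCG ACA TAG ATA TGC GTA CAT GAG TTA — ATG at 29, stop TAA at 35 → 9 nt; ATG at 41, stop TAA at 53 → 15 nt.
Frame -3: TAA CAG GGC GAT AAC CTG CTT AGA AGA TGC ATT AAG CGA TGA TCT CCC ATT AAG TCT CAG CGA CAT AGA TAT GCG TAC ATG AGT TAG — ATG at 81, stop TAG at 87 → 9 nt.
Forward-strand max 24 nt; reverse-strand max 15 nt. The forward strand has the longer ORF.

forward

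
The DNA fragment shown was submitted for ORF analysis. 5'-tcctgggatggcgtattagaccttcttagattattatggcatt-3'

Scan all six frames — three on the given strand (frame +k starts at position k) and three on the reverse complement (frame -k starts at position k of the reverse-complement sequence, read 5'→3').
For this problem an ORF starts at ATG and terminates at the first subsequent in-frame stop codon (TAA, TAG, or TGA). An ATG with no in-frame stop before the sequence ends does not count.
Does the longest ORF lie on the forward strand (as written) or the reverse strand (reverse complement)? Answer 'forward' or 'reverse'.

Reverse complement (5'→3'): AATGCCATAATAATCTAAGAAGGTCTAATACGCCATCCCAGGA
Frame +1: TCC TGG GAT GGC GTA TTA GAC CTT CTT AGA TTA TTA TGG CAT — no ATG→stop ORF.
Frame +2: CCT GGG ATG GCG TAT TAG ACC TTC TTA GAT TAT TAT GGC ATT — ATG at 8, stop TAG at 17 → 12 nt.
Frame +3: CTG GGA TGG CGT ATT AGA CCT TCT TAG ATT ATT ATG GCA — no ATG→stop ORF.
Frame -1: AAT GCC ATA ATA ATC TAA GAA GGT CTA ATA CGC CAT CCC AGG — no ATG→stop ORF.
Frame -2: ATG CCA TAA TAA TCT AAG AAG GTC TAA TAC GCC ATC CCA GGA — ATG at 2, stop TAA at 8 → 9 nt.
Frame -3: TGC CAT AAT AAT CTA AGA AGG TCT AAT ACG CCA TCC CAG — no ATG→stop ORF.
Forward-strand max 12 nt; reverse-strand max 9 nt. The forward strand has the longer ORF.

forward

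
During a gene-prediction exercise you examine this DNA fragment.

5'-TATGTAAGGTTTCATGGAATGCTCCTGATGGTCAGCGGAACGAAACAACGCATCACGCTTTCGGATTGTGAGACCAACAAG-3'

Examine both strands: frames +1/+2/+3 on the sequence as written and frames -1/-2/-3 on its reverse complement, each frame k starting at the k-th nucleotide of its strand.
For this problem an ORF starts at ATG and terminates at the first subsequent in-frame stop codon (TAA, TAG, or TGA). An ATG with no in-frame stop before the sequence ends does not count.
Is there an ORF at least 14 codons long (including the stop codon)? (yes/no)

yes

Reverse complement (5'→3'): CTTGTTGGTCTCACAATCCGAAAGCGTGATGCGTTGTTTCGTTCCGCTGACCATCAGGAGCATTCCATGAAACCTTACATA
Frame +1: TAT GTA AGG TTT CAT GGA ATG CTC CTG ATG GTC AGC GGA ACG AAA CAA CGC ATC ACG CTT TCG GAT TGT GAG ACC AAC AAG — no ATG→stop ORF.
Frame +2: ATG TAA GGT TTC ATG GAA TGC TCC TGA TGG TCA GCG GAA CGA AAC AAC GCA TCA CGC TTT CGG ATT GTG AGA CCA ACA — ATG at 2, stop TAA at 5 → 6 nt; ATG at 14, stop TGA at 26 → 15 nt.
Frame +3: TGT AAG GTT TCA TGG AAT GCT CCT GAT GGT CAG CGG AAC GAA ACA ACG CAT CAC GCT TTC GGA TTG TGA GAC CAA CAA — no ATG→stop ORF.
Frame -1: CTT GTT GGT CTC ACA ATC CGA AAG CGT GAT GCG TTG TTT CGT TCC GCT GAC CAT CAG GAG CAT TCC ATG AAA CCT TAC ATA — no ATG→stop ORF.
Frame -2: TTG TTG GTC TCA CAA TCC GAA AGC GTG ATG CGT TGT TTC GTT CCG CTG ACC ATC AGG AGC ATT CCA TGA AAC CTT ACA — ATG at 29, stop TGA at 68 → 42 nt.
Frame -3: TGT TGG TCT CAC AAT CCG AAA GCG TGA TGC GTT GTT TCG TTC CGC TGA CCA TCA GGA GCA TTC CAT GAA ACC TTA CAT — no ATG→stop ORF.
Frame -2 has an ORF of 14 codons (positions 29–70) ≥ 14, so yes.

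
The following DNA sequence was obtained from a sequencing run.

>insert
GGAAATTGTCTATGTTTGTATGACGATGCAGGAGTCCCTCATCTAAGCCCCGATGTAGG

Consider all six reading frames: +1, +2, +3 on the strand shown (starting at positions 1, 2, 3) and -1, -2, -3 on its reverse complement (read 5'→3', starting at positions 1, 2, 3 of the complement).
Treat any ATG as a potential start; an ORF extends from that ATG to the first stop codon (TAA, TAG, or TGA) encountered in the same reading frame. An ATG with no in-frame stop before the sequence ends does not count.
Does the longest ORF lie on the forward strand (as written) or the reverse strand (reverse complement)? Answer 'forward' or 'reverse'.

reverse

Reverse complement (5'→3'): CCTACATCGGGGCTTAGATGAGGGACTCCTGCATCGTCATACAAACATAGACAATTTCC
Frame +1: GGA AAT TGT CTA TGT TTG TAT GAC GAT GCA GGA GTC CCT CAT CTA AGC CCC GAT GTA — no ATG→stop ORF.
Frame +2: GAA ATT GTC TAT GTT TGT ATG ACG ATG CAG GAG TCC CTC ATC TAA GCC CCG ATG TAG — ATG at 20, stop TAA at 44 → 27 nt; ATG at 26, stop TAA at 44 → 21 nt; ATG at 53, stop TAG at 56 → 6 nt.
Frame +3: AAA TTG TCT ATG TTT GTA TGA CGA TGC AGG AGT CCC TCA TCT AAG CCC CGA TGT AGG — ATG at 12, stop TGA at 21 → 12 nt.
Frame -1: CCT ACA TCG GGG CTT AGA TGA GGG ACT CCT GCA TCG TCA TAC AAA CAT AGA CAA TTT — no ATG→stop ORF.
Frame -2: CTA CAT CGG GGC TTA GAT GAG GGA CTC CTG CAT CGT CAT ACA AAC ATA GAC AAT TTC — no ATG→stop ORF.
Frame -3: TAC ATC GGG GCT TAG ATG AGG GAC TCC TGC ATC GTC ATA CAA ACA TAG ACA ATT TCC — ATG at 18, stop TAG at 48 → 33 nt.
Forward-strand max 27 nt; reverse-strand max 33 nt. The reverse strand has the longer ORF.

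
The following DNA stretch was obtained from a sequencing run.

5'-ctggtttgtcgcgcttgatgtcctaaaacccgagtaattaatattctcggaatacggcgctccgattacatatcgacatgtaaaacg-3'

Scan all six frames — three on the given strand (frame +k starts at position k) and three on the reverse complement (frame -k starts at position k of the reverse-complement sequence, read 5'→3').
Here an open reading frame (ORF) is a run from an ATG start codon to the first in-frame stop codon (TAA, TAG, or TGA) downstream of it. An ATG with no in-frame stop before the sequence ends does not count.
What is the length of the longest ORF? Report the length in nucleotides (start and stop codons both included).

42

Reverse complement (5'→3'): CGTTTTACATGTCGATATGTAATCGGAGCGCCGTATTCCGAGAATATTAATTACTCGGGTTTTAGGACATCAAGCGCGACAAACCAG
Frame +1: CTG GTT TGT CGC GCT TGA TGT CCT AAA ACC CGA GTA ATT AAT ATT CTC GGA ATA CGG CGC TCC GAT TAC ATA TCG ACA TGT AAA ACG — no ATG→stop ORF.
Frame +2: TGG TTT GTC GCG CTT GAT GTC CTA AAA CCC GAG TAA TTA ATA TTC TCG GAA TAC GGC GCT CCG ATT ACA TAT CGA CAT GTA AAA — no ATG→stop ORF.
Frame +3: GGT TTG TCG CGC TTG ATG TCC TAA AAC CCG AGT AAT TAA TAT TCT CGG AAT ACG GCG CTC CGA TTA CAT ATC GAC ATG TAA AAC — ATG at 18, stop TAA at 24 → 9 nt; ATG at 78, stop TAA at 81 → 6 nt.
Frame -1: CGT TTT ACA TGT CGA TAT GTA ATC GGA GCG CCG TAT TCC GAG AAT ATT AAT TAC TCG GGT TTT AGG ACA TCA AGC GCG ACA AAC CAG — no ATG→stop ORF.
Frame -2: GTT TTA CAT GTC GAT ATG TAA TCG GAG CGC CGT ATT CCG AGA ATA TTA ATT ACT CGG GTT TTA GGA CAT CAA GCG CGA CAA ACC — ATG at 17, stop TAA at 20 → 6 nt.
Frame -3: TTT TAC ATG TCG ATA TGT AAT CGG AGC GCC GTA TTC CGA GAA TAT TAA TTA CTC GGG TTT TAG GAC ATC AAG CGC GAC AAA CCA — ATG at 9, stop TAA at 48 → 42 nt.
Longest: frame -3, positions 9–50, 42 nt = 14 codons = 13 aa. → 42 nucleotides.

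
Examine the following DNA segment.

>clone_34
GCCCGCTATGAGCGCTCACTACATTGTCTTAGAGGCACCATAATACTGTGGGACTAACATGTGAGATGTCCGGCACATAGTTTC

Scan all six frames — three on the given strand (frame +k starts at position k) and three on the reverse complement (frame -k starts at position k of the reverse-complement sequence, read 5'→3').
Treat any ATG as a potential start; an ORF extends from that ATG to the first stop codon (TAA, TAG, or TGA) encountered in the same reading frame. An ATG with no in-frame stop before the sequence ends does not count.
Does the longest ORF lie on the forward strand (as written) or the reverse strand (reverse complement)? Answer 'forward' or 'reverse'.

Reverse complement (5'→3'): GAAACTATGTGCCGGACATCTCACATGTTAGTCCCACAGTATTATGGTGCCTCTAAGACAATGTAGTGAGCGCTCATAGCGGGC
Frame +1: GCC CGC TAT GAG CGC TCA CTA CAT TGT CTT AGA GGC ACC ATA ATA CTG TGG GAC TAA CAT GTG AGA TGT CCG GCA CAT AGT TTC — no ATG→stop ORF.
Frame +2: CCC GCT ATG AGC GCT CAC TAC ATT GTC TTA GAG GCA CCA TAA TAC TGT GGG ACT AAC ATG TGA GAT GTC CGG CAC ATA GTT — ATG at 8, stop TAA at 41 → 36 nt; ATG at 59, stop TGA at 62 → 6 nt.
Frame +3: CCG CTA TGA GCG CTC ACT ACA TTG TCT TAG AGG CAC CAT AAT ACT GTG GGA CTA ACA TGT GAG ATG TCC GGC ACA TAG TTT — ATG at 66, stop TAG at 78 → 15 nt.
Frame -1: GAA ACT ATG TGC CGG ACA TCT CAC ATG TTA GTC CCA CAG TAT TAT GGT GCC TCT AAG ACA ATG TAG TGA GCG CTC ATA GCG GGC — ATG at 7, stop TAG at 64 → 60 nt; ATG at 25, stop TAG at 64 → 42 nt; ATG at 61, stop TAG at 64 → 6 nt.
Frame -2: AAA CTA TGT GCC GGA CAT CTC ACA TGT TAG TCC CAC AGT ATT ATG GTG CCT CTA AGA CAA TGT AGT GAG CGC TCA TAG CGG — ATG at 44, stop TAG at 77 → 36 nt.
Frame -3: AAC TAT GTG CCG GAC ATC TCA CAT GTT AGT CCC ACA GTA TTA TGG TGC CTC TAA GAC AAT GTA GTG AGC GCT CAT AGC GGG — no ATG→stop ORF.
Forward-strand max 36 nt; reverse-strand max 60 nt. The reverse strand has the longer ORF.

reverse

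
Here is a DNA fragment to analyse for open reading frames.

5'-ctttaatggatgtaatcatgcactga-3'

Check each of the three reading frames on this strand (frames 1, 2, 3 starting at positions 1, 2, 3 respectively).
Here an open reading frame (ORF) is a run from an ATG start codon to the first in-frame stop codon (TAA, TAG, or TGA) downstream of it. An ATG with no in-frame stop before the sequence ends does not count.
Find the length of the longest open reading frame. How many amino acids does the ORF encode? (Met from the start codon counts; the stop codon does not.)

6

Frame 1: CTT TAA TGG ATG TAA TCA TGC ACT — ATG at 10, stop TAA at 13 → 6 nt.
Frame 2: TTT AAT GGA TGT AAT CAT GCA CTG — no ATG→stop ORF.
Frame 3: TTA ATG GAT GTA ATC ATG CAC TGA — ATG at 6, stop TGA at 24 → 21 nt; ATG at 18, stop TGA at 24 → 9 nt.
Longest: frame 3, positions 6–26, 21 nt = 7 codons = 6 aa. → 6 amino acids.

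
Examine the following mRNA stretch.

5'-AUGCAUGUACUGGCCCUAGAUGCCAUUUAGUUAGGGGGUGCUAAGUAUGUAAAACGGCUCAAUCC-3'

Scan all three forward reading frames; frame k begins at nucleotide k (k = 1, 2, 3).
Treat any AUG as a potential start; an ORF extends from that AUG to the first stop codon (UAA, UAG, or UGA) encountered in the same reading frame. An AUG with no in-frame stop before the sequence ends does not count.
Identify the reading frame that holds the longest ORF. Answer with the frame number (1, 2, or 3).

Frame 1: AUG CAU GUA CUG GCC CUA GAU GCC AUU UAG UUA GGG GGU GCU AAG UAU GUA AAA CGG CUC AAU — AUG at 1, stop UAG at 28 → 30 nt.
Frame 2: UGC AUG UAC UGG CCC UAG AUG CCA UUU AGU UAG GGG GUG CUA AGU AUG UAA AAC GGC UCA AUC — AUG at 5, stop UAG at 17 → 15 nt; AUG at 20, stop UAG at 32 → 15 nt; AUG at 47, stop UAA at 50 → 6 nt.
Frame 3: GCA UGU ACU GGC CCU AGA UGC CAU UUA GUU AGG GGG UGC UAA GUA UGU AAA ACG GCU CAA UCC — no AUG→stop ORF.
Longest ORF is 30 nt in frame 1 (positions 1–30).

1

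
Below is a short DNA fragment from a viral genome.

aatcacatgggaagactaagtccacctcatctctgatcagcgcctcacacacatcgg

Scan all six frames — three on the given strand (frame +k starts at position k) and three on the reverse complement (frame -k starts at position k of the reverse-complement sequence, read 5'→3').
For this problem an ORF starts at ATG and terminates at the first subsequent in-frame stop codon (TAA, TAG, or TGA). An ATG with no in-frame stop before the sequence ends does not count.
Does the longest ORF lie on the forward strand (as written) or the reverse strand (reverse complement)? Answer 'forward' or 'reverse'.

forward

Reverse complement (5'→3'): CCGATGTGTGTGAGGCGCTGATCAGAGATGAGGTGGACTTAGTCTTCCCATGTGATT
Frame +1: AAT CAC ATG GGA AGA CTA AGT CCA CCT CAT CTC TGA TCA GCG CCT CAC ACA CAT CGG — ATG at 7, stop TGA at 34 → 30 nt.
Frame +2: ATC ACA TGG GAA GAC TAA GTC CAC CTC ATC TCT GAT CAG CGC CTC ACA CAC ATC — no ATG→stop ORF.
Frame +3: TCA CAT GGG AAG ACT AAG TCC ACC TCA TCT CTG ATC AGC GCC TCA CAC ACA TCG — no ATG→stop ORF.
Frame -1: CCG ATG TGT GTG AGG CGC TGA TCA GAG ATG AGG TGG ACT TAG TCT TCC CAT GTG ATT — ATG at 4, stop TGA at 19 → 18 nt; ATG at 28, stop TAG at 40 → 15 nt.
Frame -2: CGA TGT GTG TGA GGC GCT GAT CAG AGA TGA GGT GGA CTT AGT CTT CCC ATG TGA — ATG at 50, stop TGA at 53 → 6 nt.
Frame -3: GAT GTG TGT GAG GCG CTG ATC AGA GAT GAG GTG GAC TTA GTC TTC CCA TGT GAT — no ATG→stop ORF.
Forward-strand max 30 nt; reverse-strand max 18 nt. The forward strand has the longer ORF.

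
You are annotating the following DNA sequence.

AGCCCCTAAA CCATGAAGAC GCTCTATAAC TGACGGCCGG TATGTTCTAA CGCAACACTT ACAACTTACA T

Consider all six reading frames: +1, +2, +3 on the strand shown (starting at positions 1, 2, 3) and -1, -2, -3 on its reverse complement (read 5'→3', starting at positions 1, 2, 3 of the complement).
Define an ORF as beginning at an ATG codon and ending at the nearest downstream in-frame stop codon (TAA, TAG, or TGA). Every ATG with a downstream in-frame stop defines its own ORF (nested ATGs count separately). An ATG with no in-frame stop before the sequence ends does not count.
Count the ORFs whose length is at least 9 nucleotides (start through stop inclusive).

Reverse complement (5'→3'): ATGTAAGTTGTAAGTGTTGCGTTAGAACATACCGGCCGTCAGTTATAGAGCGTCTTCATGGTTTAGGGGCT
Frame +1: AGC CCC TAA ACC ATG AAG ACG CTC TAT AAC TGA CGG CCG GTA TGT TCT AAC GCA ACA CTT ACA ACT TAC — ATG at 13, stop TGA at 31 → 21 nt.
Frame +2: GCC CCT AAA CCA TGA AGA CGC TCT ATA ACT GAC GGC CGG TAT GTT CTA ACG CAA CAC TTA CAA CTT ACA — no ATG→stop ORF.
Frame +3: CCC CTA AAC CAT GAA GAC GCT CTA TAA CTG ACG GCC GGT ATG TTC TAA CGC AAC ACT TAC AAC TTA CAT — ATG at 42, stop TAA at 48 → 9 nt.
Frame -1: ATG TAA GTT GTA AGT GTT GCG TTA GAA CAT ACC GGC CGT CAG TTA TAG AGC GTC TTC ATG GTT TAG GGG — ATG at 1, stop TAA at 4 → 6 nt; ATG at 58, stop TAG at 64 → 9 nt.
Frame -2: TGT AAG TTG TAA GTG TTG CGT TAG AAC ATA CCG GCC GTC AGT TAT AGA GCG TCT TCA TGG TTT AGG GGC — no ATG→stop ORF.
Frame -3: GTA AGT TGT AAG TGT TGC GTT AGA ACA TAC CGG CCG TCA GTT ATA GAG CGT CTT CAT GGT TTA GGG GCT — no ATG→stop ORF.
ORFs ≥ 9 nucleotides: frame +1 13–33 (21 nucleotides), frame +3 42–50 (9 nucleotides), frame -1 58–66 (9 nucleotides). Count = 3.

3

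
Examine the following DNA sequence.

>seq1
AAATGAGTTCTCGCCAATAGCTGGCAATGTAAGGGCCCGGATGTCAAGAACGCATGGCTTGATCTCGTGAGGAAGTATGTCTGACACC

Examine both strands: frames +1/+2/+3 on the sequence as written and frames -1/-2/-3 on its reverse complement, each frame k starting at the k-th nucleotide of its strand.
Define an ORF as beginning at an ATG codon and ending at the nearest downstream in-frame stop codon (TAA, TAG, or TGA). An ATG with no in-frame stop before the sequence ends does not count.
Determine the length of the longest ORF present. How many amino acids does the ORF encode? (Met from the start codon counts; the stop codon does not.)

9

Reverse complement (5'→3'): GGTGTCAGACATACTTCCTCACGAGATCAAGCCATGCGTTCTTGACATCCGGGCCCTTACATTGCCAGCTATTGGCGAGAACTCATTT
Frame +1: AAA TGA GTT CTC GCC AAT AGC TGG CAA TGT AAG GGC CCG GAT GTC AAG AAC GCA TGG CTT GAT CTC GTG AGG AAG TAT GTC TGA CAC — no ATG→stop ORF.
Frame +2: AAT GAG TTC TCG CCA ATA GCT GGC AAT GTA AGG GCC CGG ATG TCA AGA ACG CAT GGC TTG ATC TCG TGA GGA AGT ATG TCT GAC ACC — ATG at 41, stop TGA at 68 → 30 nt.
Frame +3: ATG AGT TCT CGC CAA TAG CTG GCA ATG TAA GGG CCC GGA TGT CAA GAA CGC ATG GCT TGA TCT CGT GAG GAA GTA TGT CTG ACA — ATG at 3, stop TAG at 18 → 18 nt; ATG at 27, stop TAA at 30 → 6 nt; ATG at 54, stop TGA at 60 → 9 nt.
Frame -1: GGT GTC AGA CAT ACT TCC TCA CGA GAT CAA GCC ATG CGT TCT TGA CAT CCG GGC CCT TAC ATT GCC AGC TAT TGG CGA GAA CTC ATT — ATG at 34, stop TGA at 43 → 12 nt.
Frame -2: GTG TCA GAC ATA CTT CCT CAC GAG ATC AAG CCA TGC GTT CTT GAC ATC CGG GCC CTT ACA TTG CCA GCT ATT GGC GAG AAC TCA TTT — no ATG→stop ORF.
Frame -3: TGT CAG ACA TAC TTC CTC ACG AGA TCA AGC CAT GCG TTC TTG ACA TCC GGG CCC TTA CAT TGC CAG CTA TTG GCG AGA ACT CAT — no ATG→stop ORF.
Longest: frame +2, positions 41–70, 30 nt = 10 codons = 9 aa. → 9 amino acids.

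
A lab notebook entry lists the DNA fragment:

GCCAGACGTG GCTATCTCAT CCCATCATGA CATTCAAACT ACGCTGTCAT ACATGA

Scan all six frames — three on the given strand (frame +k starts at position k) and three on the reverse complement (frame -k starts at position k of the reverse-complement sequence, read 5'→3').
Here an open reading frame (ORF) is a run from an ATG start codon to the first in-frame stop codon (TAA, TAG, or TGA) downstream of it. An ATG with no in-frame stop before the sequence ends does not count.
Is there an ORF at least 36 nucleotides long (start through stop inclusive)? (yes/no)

Reverse complement (5'→3'): TCATGTATGACAGCGTAGTTTGAATGTCATGATGGGATGAGATAGCCACGTCTGGC
Frame +1: GCC AGA CGT GGC TAT CTC ATC CCA TCA TGA CAT TCA AAC TAC GCT GTC ATA CAT — no ATG→stop ORF.
Frame +2: CCA GAC GTG GCT ATC TCA TCC CAT CAT GAC ATT CAA ACT ACG CTG TCA TAC ATG — no ATG→stop ORF.
Frame +3: CAG ACG TGG CTA TCT CAT CCC ATC ATG ACA TTC AAA CTA CGC TGT CAT ACA TGA — ATG at 27, stop TGA at 54 → 30 nt.
Frame -1: TCA TGT ATG ACA GCG TAG TTT GAA TGT CAT GAT GGG ATG AGA TAG CCA CGT CTG — ATG at 7, stop TAG at 16 → 12 nt; ATG at 37, stop TAG at 43 → 9 nt.
Frame -2: CAT GTA TGA CAG CGT AGT TTG AAT GTC ATG ATG GGA TGA GAT AGC CAC GTC TGG — ATG at 29, stop TGA at 38 → 12 nt; ATG at 32, stop TGA at 38 → 9 nt.
Frame -3: ATG TAT GAC AGC GTA GTT TGA ATG TCA TGA TGG GAT GAG ATA GCC ACG TCT GGC — ATG at 3, stop TGA at 21 → 21 nt; ATG at 24, stop TGA at 30 → 9 nt.
Largest ORF found is 30 nucleotides < 36, so no.

no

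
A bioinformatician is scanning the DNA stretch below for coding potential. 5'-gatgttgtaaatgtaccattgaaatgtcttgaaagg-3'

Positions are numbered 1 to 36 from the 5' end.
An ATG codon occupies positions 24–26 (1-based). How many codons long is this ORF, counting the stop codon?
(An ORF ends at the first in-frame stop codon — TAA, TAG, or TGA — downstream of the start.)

Codons from position 24: ATG (24–26), TCT (27–29), TGA (30–32).
TGA is the first in-frame stop; that's 3 codons including the stop.

3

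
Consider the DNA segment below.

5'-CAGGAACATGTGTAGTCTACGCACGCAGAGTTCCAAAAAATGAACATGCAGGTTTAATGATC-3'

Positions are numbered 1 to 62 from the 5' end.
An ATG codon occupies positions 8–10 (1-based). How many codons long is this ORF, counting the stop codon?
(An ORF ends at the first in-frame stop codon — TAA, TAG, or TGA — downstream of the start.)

Codons from position 8: ATG (8–10), TGT (11–13), AGT (14–16), CTA (17–19), CGC (20–22), ACG (23–25), CAG (26–28), AGT (29–31), TCC (32–34), AAA (35–37), AAA (38–40), TGA (41–43).
TGA is the first in-frame stop; that's 12 codons including the stop.

12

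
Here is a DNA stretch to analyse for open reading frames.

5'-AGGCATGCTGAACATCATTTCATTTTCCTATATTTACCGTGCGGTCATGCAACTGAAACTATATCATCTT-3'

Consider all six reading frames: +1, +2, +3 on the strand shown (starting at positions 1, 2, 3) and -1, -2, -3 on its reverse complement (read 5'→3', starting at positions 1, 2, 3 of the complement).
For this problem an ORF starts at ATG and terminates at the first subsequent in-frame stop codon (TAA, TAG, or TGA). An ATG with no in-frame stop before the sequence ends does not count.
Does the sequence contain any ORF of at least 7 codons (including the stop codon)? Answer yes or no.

Reverse complement (5'→3'): AAGATGATATAGTTTCAGTTGCATGACCGCACGGTAAATATAGGAAAATGAAATGATGTTCAGCATGCCT
Frame +1: AGG CAT GCT GAA CAT CAT TTC ATT TTC CTA TAT TTA CCG TGC GGT CAT GCA ACT GAA ACT ATA TCA TCT — no ATG→stop ORF.
Frame +2: GGC ATG CTG AAC ATC ATT TCA TTT TCC TAT ATT TAC CGT GCG GTC ATG CAA CTG AAA CTA TAT CAT CTT — no ATG→stop ORF.
Frame +3: GCA TGC TGA ACA TCA TTT CAT TTT CCT ATA TTT ACC GTG CGG TCA TGC AAC TGA AAC TAT ATC ATC — no ATG→stop ORF.
Frame -1: AAG ATG ATA TAG TTT CAG TTG CAT GAC CGC ACG GTA AAT ATA GGA AAA TGA AAT GAT GTT CAG CAT GCC — ATG at 4, stop TAG at 10 → 9 nt.
Frame -2: AGA TGA TAT AGT TTC AGT TGC ATG ACC GCA CGG TAA ATA TAG GAA AAT GAA ATG ATG TTC AGC ATG CCT — ATG at 23, stop TAA at 35 → 15 nt.
Frame -3: GAT GAT ATA GTT TCA GTT GCA TGA CCG CAC GGT AAA TAT AGG AAA ATG AAA TGA TGT TCA GCA TGC — ATG at 48, stop TGA at 54 → 9 nt.
Largest ORF found is 5 codons < 7, so no.

no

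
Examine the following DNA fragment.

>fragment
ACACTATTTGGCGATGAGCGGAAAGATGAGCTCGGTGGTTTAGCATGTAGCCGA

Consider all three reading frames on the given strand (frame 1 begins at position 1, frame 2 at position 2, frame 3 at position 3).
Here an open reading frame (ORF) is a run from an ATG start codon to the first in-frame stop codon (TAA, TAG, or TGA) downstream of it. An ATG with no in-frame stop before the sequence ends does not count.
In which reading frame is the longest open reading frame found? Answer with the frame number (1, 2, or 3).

2

Frame 1: ACA CTA TTT GGC GAT GAG CGG AAA GAT GAG CTC GGT GGT TTA GCA TGT AGC CGA — no ATG→stop ORF.
Frame 2: CAC TAT TTG GCG ATG AGC GGA AAG ATG AGC TCG GTG GTT TAG CAT GTA GCC — ATG at 14, stop TAG at 41 → 30 nt; ATG at 26, stop TAG at 41 → 18 nt.
Frame 3: ACT ATT TGG CGA TGA GCG GAA AGA TGA GCT CGG TGG TTT AGC ATG TAG CCG — ATG at 45, stop TAG at 48 → 6 nt.
Longest ORF is 30 nt in frame 2 (positions 14–43).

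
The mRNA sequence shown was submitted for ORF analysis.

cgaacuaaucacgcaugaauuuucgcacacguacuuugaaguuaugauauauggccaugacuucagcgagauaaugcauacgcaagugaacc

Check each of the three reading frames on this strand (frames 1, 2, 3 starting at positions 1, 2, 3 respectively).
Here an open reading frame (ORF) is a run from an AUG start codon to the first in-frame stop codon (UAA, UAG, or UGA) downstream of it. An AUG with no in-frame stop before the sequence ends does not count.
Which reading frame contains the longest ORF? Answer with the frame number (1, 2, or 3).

Frame 1: CGA ACU AAU CAC GCA UGA AUU UUC GCA CAC GUA CUU UGA AGU UAU GAU AUA UGG CCA UGA CUU CAG CGA GAU AAU GCA UAC GCA AGU GAA — no AUG→stop ORF.
Frame 2: GAA CUA AUC ACG CAU GAA UUU UCG CAC ACG UAC UUU GAA GUU AUG AUA UAU GGC CAU GAC UUC AGC GAG AUA AUG CAU ACG CAA GUG AAC — no AUG→stop ORF.
Frame 3: AAC UAA UCA CGC AUG AAU UUU CGC ACA CGU ACU UUG AAG UUA UGA UAU AUG GCC AUG ACU UCA GCG AGA UAA UGC AUA CGC AAG UGA ACC — AUG at 15, stop UGA at 45 → 33 nt; AUG at 51, stop UAA at 72 → 24 nt; AUG at 57, stop UAA at 72 → 18 nt.
Longest ORF is 33 nt in frame 3 (positions 15–47).

3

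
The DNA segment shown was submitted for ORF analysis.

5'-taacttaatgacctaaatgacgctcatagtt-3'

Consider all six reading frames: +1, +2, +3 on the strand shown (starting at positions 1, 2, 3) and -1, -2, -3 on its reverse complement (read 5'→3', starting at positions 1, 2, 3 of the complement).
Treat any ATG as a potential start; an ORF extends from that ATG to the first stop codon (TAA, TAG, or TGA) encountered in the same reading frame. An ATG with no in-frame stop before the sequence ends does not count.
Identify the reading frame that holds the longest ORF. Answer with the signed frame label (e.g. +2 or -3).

Reverse complement (5'→3'): AACTATGAGCGTCATTTAGGTCATTAAGTTA
Frame +1: TAA CTT AAT GAC CTA AAT GAC GCT CAT AGT — no ATG→stop ORF.
Frame +2: AAC TTA ATG ACC TAA ATG ACG CTC ATA GTT — ATG at 8, stop TAA at 14 → 9 nt.
Frame +3: ACT TAA TGA CCT AAA TGA CGC TCA TAG — no ATG→stop ORF.
Frame -1: AAC TAT GAG CGT CAT TTA GGT CAT TAA GTT — no ATG→stop ORF.
Frame -2: ACT ATG AGC GTC ATT TAG GTC ATT AAG TTA — ATG at 5, stop TAG at 17 → 15 nt.
Frame -3: CTA TGA GCG TCA TTT AGG TCA TTA AGT — no ATG→stop ORF.
Longest ORF is 15 nt in frame -2 (positions 5–19).

-2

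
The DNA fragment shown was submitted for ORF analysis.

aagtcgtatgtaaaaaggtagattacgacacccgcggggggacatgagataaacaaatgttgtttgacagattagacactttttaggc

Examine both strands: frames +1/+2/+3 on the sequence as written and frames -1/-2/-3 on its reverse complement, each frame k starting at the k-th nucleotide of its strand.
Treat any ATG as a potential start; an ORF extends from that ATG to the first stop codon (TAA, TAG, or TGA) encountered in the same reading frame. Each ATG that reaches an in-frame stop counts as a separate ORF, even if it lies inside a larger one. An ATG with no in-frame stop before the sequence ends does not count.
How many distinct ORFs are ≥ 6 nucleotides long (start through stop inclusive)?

3

Reverse complement (5'→3'): GCCTAAAAAGTGTCTAATCTGTCAAACAACATTTGTTTATCTCATGTCCCCCCGCGGGTGTCGTAATCTACCTTTTTACATACGACTT
Frame +1: AAG TCG TAT GTA AAA AGG TAG ATT ACG ACA CCC GCG GGG GGA CAT GAG ATA AAC AAA TGT TGT TTG ACA GAT TAG ACA CTT TTT AGG — no ATG→stop ORF.
Frame +2: AGT CGT ATG TAA AAA GGT AGA TTA CGA CAC CCG CGG GGG GAC ATG AGA TAA ACA AAT GTT GTT TGA CAG ATT AGA CAC TTT TTA GGC — ATG at 8, stop TAA at 11 → 6 nt; ATG at 44, stop TAA at 50 → 9 nt.
Frame +3: GTC GTA TGT AAA AAG GTA GAT TAC GAC ACC CGC GGG GGG ACA TGA GAT AAA CAA ATG TTG TTT GAC AGA TTA GAC ACT TTT TAG — ATG at 57, stop TAG at 84 → 30 nt.
Frame -1: GCC TAA AAA GTG TCT AAT CTG TCA AAC AAC ATT TGT TTA TCT CAT GTC CCC CCG CGG GTG TCG TAA TCT ACC TTT TTA CAT ACG ACT — no ATG→stop ORF.
Frame -2: CCT AAA AAG TGT CTA ATC TGT CAA ACA ACA TTT GTT TAT CTC ATG TCC CCC CGC GGG TGT CGT AAT CTA CCT TTT TAC ATA CGA CTT — no ATG→stop ORF.
Frame -3: CTA AAA AGT GTC TAA TCT GTC AAA CAA CAT TTG TTT ATC TCA TGT CCC CCC GCG GGT GTC GTA ATC TAC CTT TTT ACA TAC GAC — no ATG→stop ORF.
ORFs ≥ 6 nucleotides: frame +2 8–13 (6 nucleotides), frame +2 44–52 (9 nucleotides), frame +3 57–86 (30 nucleotides). Count = 3.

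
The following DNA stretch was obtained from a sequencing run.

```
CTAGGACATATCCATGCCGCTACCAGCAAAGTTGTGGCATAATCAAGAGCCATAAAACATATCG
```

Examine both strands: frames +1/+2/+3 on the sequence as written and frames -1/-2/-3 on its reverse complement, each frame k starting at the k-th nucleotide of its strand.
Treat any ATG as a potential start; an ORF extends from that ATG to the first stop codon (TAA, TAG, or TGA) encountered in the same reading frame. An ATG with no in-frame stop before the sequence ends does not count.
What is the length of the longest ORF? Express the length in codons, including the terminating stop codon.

14

Reverse complement (5'→3'): CGATATGTTTTATGGCTCTTGATTATGCCACAACTTTGCTGGTAGCGGCATGGATATGTCCTAG
Frame +1: CTA GGA CAT ATC CAT GCC GCT ACC AGC AAA GTT GTG GCA TAA TCA AGA GCC ATA AAA CAT ATC — no ATG→stop ORF.
Frame +2: TAG GAC ATA TCC ATG CCG CTA CCA GCA AAG TTG TGG CAT AAT CAA GAG CCA TAA AAC ATA TCG — ATG at 14, stop TAA at 53 → 42 nt.
Frame +3: AGG ACA TAT CCA TGC CGC TAC CAG CAA AGT TGT GGC ATA ATC AAG AGC CAT AAA ACA TAT — no ATG→stop ORF.
Frame -1: CGA TAT GTT TTA TGG CTC TTG ATT ATG CCA CAA CTT TGC TGG TAG CGG CAT GGA TAT GTC CTA — ATG at 25, stop TAG at 43 → 21 nt.
Frame -2: GAT ATG TTT TAT GGC TCT TGA TTA TGC CAC AAC TTT GCT GGT AGC GGC ATG GAT ATG TCC TAG — ATG at 5, stop TGA at 20 → 18 nt; ATG at 50, stop TAG at 62 → 15 nt; ATG at 56, stop TAG at 62 → 9 nt.
Frame -3: ATA TGT TTT ATG GCT CTT GAT TAT GCC ACA ACT TTG CTG GTA GCG GCA TGG ATA TGT CCT — no ATG→stop ORF.
Longest: frame +2, positions 14–55, 42 nt = 14 codons = 13 aa. → 14 codons.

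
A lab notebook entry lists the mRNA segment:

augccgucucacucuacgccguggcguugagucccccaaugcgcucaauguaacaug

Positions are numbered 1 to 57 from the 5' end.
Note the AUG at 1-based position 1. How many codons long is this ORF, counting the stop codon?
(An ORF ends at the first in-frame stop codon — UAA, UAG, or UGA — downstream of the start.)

10

Codons from position 1: AUG (1–3), CCG (4–6), UCU (7–9), CAC (10–12), UCU (13–15), ACG (16–18), CCG (19–21), UGG (22–24), CGU (25–27), UGA (28–30).
UGA is the first in-frame stop; that's 10 codons including the stop.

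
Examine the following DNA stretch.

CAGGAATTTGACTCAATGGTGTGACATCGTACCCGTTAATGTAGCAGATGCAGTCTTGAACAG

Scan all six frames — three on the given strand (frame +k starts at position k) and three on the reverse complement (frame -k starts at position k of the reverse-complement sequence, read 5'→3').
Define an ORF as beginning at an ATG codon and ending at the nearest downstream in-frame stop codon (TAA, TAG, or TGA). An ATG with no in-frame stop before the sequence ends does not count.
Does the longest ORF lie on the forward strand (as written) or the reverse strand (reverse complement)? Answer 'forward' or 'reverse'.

reverse

Reverse complement (5'→3'): CTGTTCAAGACTGCATCTGCTACATTAACGGGTACGATGTCACACCATTGAGTCAAATTCCTG
Frame +1: CAG GAA TTT GAC TCA ATG GTG TGA CAT CGT ACC CGT TAA TGT AGC AGA TGC AGT CTT GAA CAG — ATG at 16, stop TGA at 22 → 9 nt.
Frame +2: AGG AAT TTG ACT CAA TGG TGT GAC ATC GTA CCC GTT AAT GTA GCA GAT GCA GTC TTG AAC — no ATG→stop ORF.
Frame +3: GGA ATT TGA CTC AAT GGT GTG ACA TCG TAC CCG TTA ATG TAG CAG ATG CAG TCT TGA ACA — ATG at 39, stop TAG at 42 → 6 nt; ATG at 48, stop TGA at 57 → 12 nt.
Frame -1: CTG TTC AAG ACT GCA TCT GCT ACA TTA ACG GGT ACG ATG TCA CAC CAT TGA GTC AAA TTC CTG — ATG at 37, stop TGA at 49 → 15 nt.
Frame -2: TGT TCA AGA CTG CAT CTG CTA CAT TAA CGG GTA CGA TGT CAC ACC ATT GAG TCA AAT TCC — no ATG→stop ORF.
Frame -3: GTT CAA GAC TGC ATC TGC TAC ATT AAC GGG TAC GAT GTC ACA CCA TTG AGT CAA ATT CCT — no ATG→stop ORF.
Forward-strand max 12 nt; reverse-strand max 15 nt. The reverse strand has the longer ORF.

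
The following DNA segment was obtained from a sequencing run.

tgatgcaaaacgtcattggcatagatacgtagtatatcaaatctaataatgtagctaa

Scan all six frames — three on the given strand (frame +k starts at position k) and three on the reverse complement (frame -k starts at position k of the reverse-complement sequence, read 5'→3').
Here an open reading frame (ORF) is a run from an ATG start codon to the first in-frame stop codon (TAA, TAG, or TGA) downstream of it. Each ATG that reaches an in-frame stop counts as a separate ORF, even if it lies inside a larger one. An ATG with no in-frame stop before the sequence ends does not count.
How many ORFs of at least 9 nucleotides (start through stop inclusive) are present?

1

Reverse complement (5'→3'): TTAGCTACATTATTAGATTTGATATACTACGTATCTATGCCAATGACGTTTTGCATCA
Frame +1: TGA TGC AAA ACG TCA TTG GCA TAG ATA CGT AGT ATA TCA AAT CTA ATA ATG TAG CTA — ATG at 49, stop TAG at 52 → 6 nt.
Frame +2: GAT GCA AAA CGT CAT TGG CAT AGA TAC GTA GTA TAT CAA ATC TAA TAA TGT AGC TAA — no ATG→stop ORF.
Frame +3: ATG CAA AAC GTC ATT GGC ATA GAT ACG TAG TAT ATC AAA TCT AAT AAT GTA GCT — ATG at 3, stop TAG at 30 → 30 nt.
Frame -1: TTA GCT ACA TTA TTA GAT TTG ATA TAC TAC GTA TCT ATG CCA ATG ACG TTT TGC ATC — no ATG→stop ORF.
Frame -2: TAG CTA CAT TAT TAG ATT TGA TAT ACT ACG TAT CTA TGC CAA TGA CGT TTT GCA TCA — no ATG→stop ORF.
Frame -3: AGC TAC ATT ATT AGA TTT GAT ATA CTA CGT ATC TAT GCC AAT GAC GTT TTG CAT — no ATG→stop ORF.
ORFs ≥ 9 nucleotides: frame +3 3–32 (30 nucleotides). Count = 1.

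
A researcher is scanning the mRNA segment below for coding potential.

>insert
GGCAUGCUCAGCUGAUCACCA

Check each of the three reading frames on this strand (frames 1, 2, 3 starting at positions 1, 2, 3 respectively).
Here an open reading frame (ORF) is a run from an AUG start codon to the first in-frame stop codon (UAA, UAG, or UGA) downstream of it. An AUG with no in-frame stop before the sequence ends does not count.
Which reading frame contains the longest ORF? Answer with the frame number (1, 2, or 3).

Frame 1: GGC AUG CUC AGC UGA UCA CCA — AUG at 4, stop UGA at 13 → 12 nt.
Frame 2: GCA UGC UCA GCU GAU CAC — no AUG→stop ORF.
Frame 3: CAU GCU CAG CUG AUC ACC — no AUG→stop ORF.
Longest ORF is 12 nt in frame 1 (positions 4–15).

1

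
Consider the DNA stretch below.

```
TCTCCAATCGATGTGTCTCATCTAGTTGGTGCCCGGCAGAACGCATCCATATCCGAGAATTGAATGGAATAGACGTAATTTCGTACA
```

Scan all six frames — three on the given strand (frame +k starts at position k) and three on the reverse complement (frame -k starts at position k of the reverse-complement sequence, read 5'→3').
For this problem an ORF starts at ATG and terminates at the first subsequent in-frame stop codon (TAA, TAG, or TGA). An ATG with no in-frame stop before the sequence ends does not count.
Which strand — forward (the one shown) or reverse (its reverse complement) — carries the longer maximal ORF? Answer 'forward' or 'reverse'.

reverse

Reverse complement (5'→3'): TGTACGAAATTACGTCTATTCCATTCAATTCTCGGATATGGATGCGTTCTGCCGGGCACCAACTAGATGAGACACATCGATTGGAGA
Frame +1: TCT CCA ATC GAT GTG TCT CAT CTA GTT GGT GCC CGG CAG AAC GCA TCC ATA TCC GAG AAT TGA ATG GAA TAG ACG TAA TTT CGT ACA — ATG at 64, stop TAG at 70 → 9 nt.
Frame +2: CTC CAA TCG ATG TGT CTC ATC TAG TTG GTG CCC GGC AGA ACG CAT CCA TAT CCG AGA ATT GAA TGG AAT AGA CGT AAT TTC GTA — ATG at 11, stop TAG at 23 → 15 nt.
Frame +3: TCC AAT CGA TGT GTC TCA TCT AGT TGG TGC CCG GCA GAA CGC ATC CAT ATC CGA GAA TTG AAT GGA ATA GAC GTA ATT TCG TAC — no ATG→stop ORF.
Frame -1: TGT ACG AAA TTA CGT CTA TTC CAT TCA ATT CTC GGA TAT GGA TGC GTT CTG CCG GGC ACC AAC TAG ATG AGA CAC ATC GAT TGG AGA — no ATG→stop ORF.
Frame -2: GTA CGA AAT TAC GTC TAT TCC ATT CAA TTC TCG GAT ATG GAT GCG TTC TGC CGG GCA CCA ACT AGA TGA GAC ACA TCG ATT GGA — ATG at 38, stop TGA at 68 → 33 nt.
Frame -3: TAC GAA ATT ACG TCT ATT CCA TTC AAT TCT CGG ATA TGG ATG CGT TCT GCC GGG CAC CAA CTA GAT GAG ACA CAT CGA TTG GAG — no ATG→stop ORF.
Forward-strand max 15 nt; reverse-strand max 33 nt. The reverse strand has the longer ORF.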